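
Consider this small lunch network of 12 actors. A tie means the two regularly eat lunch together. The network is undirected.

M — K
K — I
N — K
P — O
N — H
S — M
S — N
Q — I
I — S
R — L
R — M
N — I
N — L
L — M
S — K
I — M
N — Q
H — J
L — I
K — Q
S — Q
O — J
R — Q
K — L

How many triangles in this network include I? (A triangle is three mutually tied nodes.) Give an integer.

11

I's neighbors: K, L, M, N, Q, and S.
Neighbor pairs that are themselves tied: I–K–L; I–K–M; I–K–N; I–K–Q; I–K–S; I–L–M; I–L–N; I–M–S; I–N–Q; I–N–S; I–Q–S. Each forms one triangle with I, for 11 in total.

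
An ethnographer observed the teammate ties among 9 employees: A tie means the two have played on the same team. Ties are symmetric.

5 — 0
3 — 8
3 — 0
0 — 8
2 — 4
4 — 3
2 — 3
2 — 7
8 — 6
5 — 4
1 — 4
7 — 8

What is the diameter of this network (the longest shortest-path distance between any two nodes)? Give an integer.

Eccentricity of each node (its greatest distance to any other): 0:3, 1:4, 2:3, 3:2, 4:3, 5:3, 6:4, 7:3, 8:3.
The maximum eccentricity is 4, realized for instance by the pair 1–6 via 1 – 4 – 3 – 8 – 6. So the diameter is 4.

4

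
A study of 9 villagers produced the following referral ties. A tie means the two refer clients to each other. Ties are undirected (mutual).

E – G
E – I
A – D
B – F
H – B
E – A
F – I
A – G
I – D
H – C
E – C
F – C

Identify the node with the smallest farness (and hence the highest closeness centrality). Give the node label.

E

Farness (sum of distances to all others) for each node — A:17, B:20, C:14, D:18, E:13, F:15, G:18, H:19, I:14.
The smallest farness is 13, for E, so E has the highest closeness.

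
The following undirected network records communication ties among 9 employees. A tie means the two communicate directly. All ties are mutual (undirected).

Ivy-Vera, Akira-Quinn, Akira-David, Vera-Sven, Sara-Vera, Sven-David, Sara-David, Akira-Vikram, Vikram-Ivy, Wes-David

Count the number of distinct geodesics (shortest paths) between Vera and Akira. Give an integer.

3

The shortest distance is 3. The length-3 paths are: Vera–Ivy–Vikram–Akira; Vera–Sven–David–Akira; Vera–Sara–David–Akira.
That gives 3 distinct shortest paths.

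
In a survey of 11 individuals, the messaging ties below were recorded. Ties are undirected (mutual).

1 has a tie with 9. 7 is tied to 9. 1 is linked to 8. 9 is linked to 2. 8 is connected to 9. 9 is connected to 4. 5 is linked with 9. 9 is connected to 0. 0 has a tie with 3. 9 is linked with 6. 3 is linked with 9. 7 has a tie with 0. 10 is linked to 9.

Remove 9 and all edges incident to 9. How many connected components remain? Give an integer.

7

Without 9, the remaining ties split the others into: {0, 3, 7}; {2}; {10}; {6}; {1, 8}; {5}; {4}.
That's 7 separate components.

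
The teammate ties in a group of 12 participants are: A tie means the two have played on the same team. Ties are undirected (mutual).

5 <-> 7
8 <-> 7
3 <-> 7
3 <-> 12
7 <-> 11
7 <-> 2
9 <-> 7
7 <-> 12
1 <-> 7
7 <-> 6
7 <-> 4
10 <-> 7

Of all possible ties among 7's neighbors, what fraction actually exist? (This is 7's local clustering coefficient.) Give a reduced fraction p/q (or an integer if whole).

7's neighbors: 1, 2, 3, 4, 5, 6, 8, 9, 10, 11, and 12 (k = 11).
Possible neighbor pairs: C(11,2) = 55. Edges among them: 3–12 → e = 1.
Clustering(7) = 1/55.

1/55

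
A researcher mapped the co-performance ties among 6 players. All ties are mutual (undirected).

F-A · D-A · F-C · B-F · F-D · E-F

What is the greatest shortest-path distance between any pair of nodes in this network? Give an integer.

Eccentricity of each node (its greatest distance to any other): A:2, B:2, C:2, D:2, E:2, F:1.
The maximum eccentricity is 2, realized for instance by the pair E–D via E – F – D. So the diameter is 2.

2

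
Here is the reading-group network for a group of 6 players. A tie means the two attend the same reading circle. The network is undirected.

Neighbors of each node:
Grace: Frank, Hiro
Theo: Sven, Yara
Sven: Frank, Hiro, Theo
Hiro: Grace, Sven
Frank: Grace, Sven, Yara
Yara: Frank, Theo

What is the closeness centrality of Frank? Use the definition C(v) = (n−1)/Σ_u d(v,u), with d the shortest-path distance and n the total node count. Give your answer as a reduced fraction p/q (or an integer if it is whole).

5/7

Distances from Frank: Grace:1, Hiro:2, Sven:1, Theo:2, Yara:1. Sum = 7.
n = 6, so closeness = 5/7.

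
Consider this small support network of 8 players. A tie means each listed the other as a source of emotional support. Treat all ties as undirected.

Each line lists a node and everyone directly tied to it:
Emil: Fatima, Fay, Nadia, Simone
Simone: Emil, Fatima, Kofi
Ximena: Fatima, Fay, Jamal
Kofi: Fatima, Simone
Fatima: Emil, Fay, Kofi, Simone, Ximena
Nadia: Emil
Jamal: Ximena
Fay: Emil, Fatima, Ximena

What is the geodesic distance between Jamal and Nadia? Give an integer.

4

One shortest route is Jamal – Ximena – Fatima – Emil – Nadia, which uses 4 edges, and at distance 3 from Jamal we only reach {Emil, Kofi, Simone}, which does not include Nadia. So d(Jamal,Nadia) = 4.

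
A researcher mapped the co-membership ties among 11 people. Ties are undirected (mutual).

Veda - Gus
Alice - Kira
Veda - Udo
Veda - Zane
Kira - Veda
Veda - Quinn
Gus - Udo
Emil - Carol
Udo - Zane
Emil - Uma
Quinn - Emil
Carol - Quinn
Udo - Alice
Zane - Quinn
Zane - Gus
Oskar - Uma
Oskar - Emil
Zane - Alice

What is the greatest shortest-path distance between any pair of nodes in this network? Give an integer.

4

Eccentricity of each node (its greatest distance to any other): Alice:4, Carol:3, Emil:3, Gus:4, Kira:4, Oskar:4, Quinn:2, Udo:4, Uma:4, Veda:3, Zane:3.
The maximum eccentricity is 4, realized for instance by the pair Uma–Gus via Uma – Emil – Quinn – Zane – Gus. So the diameter is 4.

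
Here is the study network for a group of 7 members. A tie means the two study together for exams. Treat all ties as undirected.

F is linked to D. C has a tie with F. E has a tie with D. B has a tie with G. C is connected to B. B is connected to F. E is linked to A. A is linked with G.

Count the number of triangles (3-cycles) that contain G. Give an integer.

G's neighbors are A and B, but none of them are tied to each other, so no triangle contains G.

0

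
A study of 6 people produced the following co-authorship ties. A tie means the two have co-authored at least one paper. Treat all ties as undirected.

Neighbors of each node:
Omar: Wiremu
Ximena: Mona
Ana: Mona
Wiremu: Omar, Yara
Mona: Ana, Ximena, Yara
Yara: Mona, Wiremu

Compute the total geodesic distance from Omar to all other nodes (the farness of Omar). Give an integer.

Distances from Omar: Ana:4, Mona:3, Wiremu:1, Ximena:4, Yara:2.
Sum = 4 + 3 + 1 + 4 + 2 = 14.

14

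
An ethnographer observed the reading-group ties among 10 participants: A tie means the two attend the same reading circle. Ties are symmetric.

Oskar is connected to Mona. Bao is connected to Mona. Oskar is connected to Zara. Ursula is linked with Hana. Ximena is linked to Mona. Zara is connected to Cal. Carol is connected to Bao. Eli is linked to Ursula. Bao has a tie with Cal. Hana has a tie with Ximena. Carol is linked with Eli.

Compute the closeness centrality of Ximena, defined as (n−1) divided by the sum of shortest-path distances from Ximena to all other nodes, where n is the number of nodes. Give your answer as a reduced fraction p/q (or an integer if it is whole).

Distances from Ximena: Bao:2, Cal:3, Carol:3, Eli:3, Hana:1, Mona:1, Oskar:2, Ursula:2, Zara:3. Sum = 20.
n = 10, so closeness = 9/20.

9/20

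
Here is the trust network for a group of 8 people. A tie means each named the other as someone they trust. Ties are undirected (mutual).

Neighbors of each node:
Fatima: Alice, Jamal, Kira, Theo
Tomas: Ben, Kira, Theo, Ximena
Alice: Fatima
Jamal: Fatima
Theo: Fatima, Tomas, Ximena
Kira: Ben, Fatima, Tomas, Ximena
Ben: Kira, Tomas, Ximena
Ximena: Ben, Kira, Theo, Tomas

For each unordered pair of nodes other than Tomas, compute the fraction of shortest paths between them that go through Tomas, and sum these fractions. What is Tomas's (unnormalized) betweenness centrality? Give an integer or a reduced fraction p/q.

Pairs whose geodesics pass through Tomas — Kira–Theo: 1/3; Theo–Ben: 1/2.
All other pairs contribute 0.
Summing the contributions gives betweenness(Tomas) = 5/6.

5/6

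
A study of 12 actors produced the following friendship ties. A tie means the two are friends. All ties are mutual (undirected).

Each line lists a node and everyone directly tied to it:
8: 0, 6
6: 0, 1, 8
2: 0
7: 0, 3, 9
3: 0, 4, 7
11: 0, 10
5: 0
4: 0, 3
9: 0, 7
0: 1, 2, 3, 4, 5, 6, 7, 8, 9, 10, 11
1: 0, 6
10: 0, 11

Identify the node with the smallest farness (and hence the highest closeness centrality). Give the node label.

Farness (sum of distances to all others) for each node — 0:11, 1:20, 2:21, 3:19, 4:20, 5:21, 6:19, 7:19, 8:20, 9:20, 10:20, 11:20.
The smallest farness is 11, for 0, so 0 has the highest closeness.

0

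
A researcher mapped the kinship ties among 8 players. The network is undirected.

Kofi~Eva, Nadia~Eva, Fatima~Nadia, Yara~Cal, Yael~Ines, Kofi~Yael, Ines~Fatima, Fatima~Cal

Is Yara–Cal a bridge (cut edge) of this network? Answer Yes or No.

Yes

Without the Yara–Cal edge there is no alternate route between Yara and Cal, so the network disconnects. It is a bridge.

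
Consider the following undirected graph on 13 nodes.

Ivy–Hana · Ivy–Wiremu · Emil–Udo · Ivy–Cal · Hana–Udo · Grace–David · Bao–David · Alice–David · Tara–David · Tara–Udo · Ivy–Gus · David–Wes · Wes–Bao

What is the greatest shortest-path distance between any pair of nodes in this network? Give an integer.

6

Eccentricity of each node (its greatest distance to any other): Alice:6, Bao:6, Cal:6, David:5, Emil:4, Grace:6, Gus:6, Hana:4, Ivy:5, Tara:4, Udo:3, Wes:6, Wiremu:6.
The maximum eccentricity is 6, realized for instance by the pair Wes–Gus via Wes – David – Tara – Udo – Hana – Ivy – Gus. So the diameter is 6.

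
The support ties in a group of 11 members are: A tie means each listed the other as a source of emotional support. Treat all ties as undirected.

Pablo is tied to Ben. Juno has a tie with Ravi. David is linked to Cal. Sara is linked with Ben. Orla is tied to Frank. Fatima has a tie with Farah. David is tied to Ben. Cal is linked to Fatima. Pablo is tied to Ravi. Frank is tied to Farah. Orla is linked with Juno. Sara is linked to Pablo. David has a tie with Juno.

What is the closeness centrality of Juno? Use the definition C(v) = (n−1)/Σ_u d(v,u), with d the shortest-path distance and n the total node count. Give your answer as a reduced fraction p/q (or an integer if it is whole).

1/2

Distances from Juno: Ben:2, Cal:2, David:1, Farah:3, Fatima:3, Frank:2, Orla:1, Pablo:2, Ravi:1, Sara:3. Sum = 20.
n = 11, so closeness = 10/20 = 1/2.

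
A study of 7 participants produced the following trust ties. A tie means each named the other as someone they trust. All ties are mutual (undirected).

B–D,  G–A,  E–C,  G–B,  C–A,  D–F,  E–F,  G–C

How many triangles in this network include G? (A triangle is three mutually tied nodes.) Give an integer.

G's neighbors: A, B, and C.
Neighbor pairs that are themselves tied: G–A–C. Each forms one triangle with G, for 1 in total.

1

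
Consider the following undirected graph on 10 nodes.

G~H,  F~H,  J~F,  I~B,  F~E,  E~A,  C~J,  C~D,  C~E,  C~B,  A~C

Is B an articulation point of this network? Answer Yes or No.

Yes

Removing B leaves {A, C, D, E, F, G, H, and J} with no path to {I}, so the network splits into 2 components. B is a cut vertex.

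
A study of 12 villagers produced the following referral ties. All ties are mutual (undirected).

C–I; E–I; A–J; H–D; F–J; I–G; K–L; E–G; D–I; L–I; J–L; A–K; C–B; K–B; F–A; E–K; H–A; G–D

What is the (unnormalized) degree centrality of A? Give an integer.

4

A is directly tied to F, H, J, and K. That is 4 neighbors, so the degree of A is 4.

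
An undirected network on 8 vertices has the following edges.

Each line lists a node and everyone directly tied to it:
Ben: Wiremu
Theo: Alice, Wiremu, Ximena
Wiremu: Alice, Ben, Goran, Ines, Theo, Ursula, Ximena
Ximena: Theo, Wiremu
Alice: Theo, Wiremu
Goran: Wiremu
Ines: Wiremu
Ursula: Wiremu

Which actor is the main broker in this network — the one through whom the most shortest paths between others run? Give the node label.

Unnormalized betweenness of each node: Alice:0, Ben:0, Goran:0, Ines:0, Theo:1/2, Ursula:0, Wiremu:37/2, Ximena:0.
Wiremu has the largest value, 37/2, making it the main broker — the node through which the most shortest paths run.

Wiremu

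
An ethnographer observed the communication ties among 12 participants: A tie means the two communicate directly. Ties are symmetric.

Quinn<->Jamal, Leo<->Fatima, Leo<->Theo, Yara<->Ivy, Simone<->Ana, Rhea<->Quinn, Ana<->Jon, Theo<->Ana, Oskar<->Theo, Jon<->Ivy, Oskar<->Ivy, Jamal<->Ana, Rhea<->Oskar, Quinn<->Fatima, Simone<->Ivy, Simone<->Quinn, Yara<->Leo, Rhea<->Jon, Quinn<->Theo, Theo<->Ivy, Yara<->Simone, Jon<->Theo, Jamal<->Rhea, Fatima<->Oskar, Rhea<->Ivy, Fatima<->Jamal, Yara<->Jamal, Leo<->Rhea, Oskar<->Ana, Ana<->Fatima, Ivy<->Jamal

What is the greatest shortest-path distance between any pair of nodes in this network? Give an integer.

2

Eccentricity of each node (its greatest distance to any other): Ana:2, Fatima:2, Ivy:2, Jamal:2, Jon:2, Leo:2, Oskar:2, Quinn:2, Rhea:2, Simone:2, Theo:2, Yara:2.
The maximum eccentricity is 2, realized for instance by the pair Ivy–Fatima via Ivy – Jamal – Fatima. So the diameter is 2.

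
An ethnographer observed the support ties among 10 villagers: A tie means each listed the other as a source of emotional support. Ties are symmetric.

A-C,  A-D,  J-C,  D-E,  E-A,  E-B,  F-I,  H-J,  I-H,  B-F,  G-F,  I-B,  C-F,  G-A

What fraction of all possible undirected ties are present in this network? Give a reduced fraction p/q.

14/45

There are 14 edges and 10 nodes, so the maximum possible is C(10,2) = 45.
Density = 14/45.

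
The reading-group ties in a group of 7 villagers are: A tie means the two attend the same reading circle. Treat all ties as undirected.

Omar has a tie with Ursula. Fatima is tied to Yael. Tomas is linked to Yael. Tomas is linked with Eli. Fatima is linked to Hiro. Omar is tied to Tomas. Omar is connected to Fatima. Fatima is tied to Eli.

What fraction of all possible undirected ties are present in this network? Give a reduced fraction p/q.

There are 8 edges and 7 nodes, so the maximum possible is C(7,2) = 21.
Density = 8/21.

8/21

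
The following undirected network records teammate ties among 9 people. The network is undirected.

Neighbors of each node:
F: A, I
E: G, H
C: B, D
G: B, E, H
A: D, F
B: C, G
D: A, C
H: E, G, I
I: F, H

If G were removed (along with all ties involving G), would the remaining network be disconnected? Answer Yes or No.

No

Even without G, every remaining node can still reach every other (the residual graph is connected), so G is not a cut vertex.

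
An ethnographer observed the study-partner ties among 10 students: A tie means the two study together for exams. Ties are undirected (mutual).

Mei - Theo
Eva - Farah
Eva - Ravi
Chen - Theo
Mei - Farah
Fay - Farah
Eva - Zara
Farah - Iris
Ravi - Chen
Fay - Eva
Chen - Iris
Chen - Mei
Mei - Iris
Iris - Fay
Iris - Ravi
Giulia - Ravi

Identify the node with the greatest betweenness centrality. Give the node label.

Unnormalized betweenness of each node: Chen:29/6, Eva:10, Farah:9/2, Fay:2/3, Giulia:0, Iris:17/3, Mei:11/3, Ravi:35/3, Theo:0, Zara:0.
Ravi has the largest value, 35/3, making it the main broker — the node through which the most shortest paths run.

Ravi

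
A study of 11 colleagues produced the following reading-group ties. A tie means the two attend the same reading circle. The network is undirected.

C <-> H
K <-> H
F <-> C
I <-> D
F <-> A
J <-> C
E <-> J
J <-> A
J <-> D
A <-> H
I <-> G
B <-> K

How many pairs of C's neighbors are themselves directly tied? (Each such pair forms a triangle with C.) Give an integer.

0

C's neighbors are F, H, and J, but none of them are tied to each other, so no triangle contains C.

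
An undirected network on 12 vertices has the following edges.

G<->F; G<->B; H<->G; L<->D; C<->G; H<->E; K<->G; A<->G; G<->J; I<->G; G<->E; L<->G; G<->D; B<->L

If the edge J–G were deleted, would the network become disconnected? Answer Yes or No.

Without the J–G edge there is no alternate route between J and G, so the network disconnects. It is a bridge.

Yes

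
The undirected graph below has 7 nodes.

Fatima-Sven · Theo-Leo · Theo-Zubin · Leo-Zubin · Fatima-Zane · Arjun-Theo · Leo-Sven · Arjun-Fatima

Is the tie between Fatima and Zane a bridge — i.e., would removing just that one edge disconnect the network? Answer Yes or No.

Without the Fatima–Zane edge there is no alternate route between Fatima and Zane, so the network disconnects. It is a bridge.

Yes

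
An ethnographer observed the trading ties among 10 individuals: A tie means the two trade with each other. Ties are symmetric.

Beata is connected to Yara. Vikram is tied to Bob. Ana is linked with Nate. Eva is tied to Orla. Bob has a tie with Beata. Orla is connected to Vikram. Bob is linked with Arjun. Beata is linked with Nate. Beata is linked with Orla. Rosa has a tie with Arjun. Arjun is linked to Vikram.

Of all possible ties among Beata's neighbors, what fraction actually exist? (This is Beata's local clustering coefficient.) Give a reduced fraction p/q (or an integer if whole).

Beata's neighbors: Bob, Nate, Orla, and Yara (k = 4).
Possible neighbor pairs: C(4,2) = 6. Edges among them: none → e = 0.
Clustering(Beata) = 0/6 = 0.

0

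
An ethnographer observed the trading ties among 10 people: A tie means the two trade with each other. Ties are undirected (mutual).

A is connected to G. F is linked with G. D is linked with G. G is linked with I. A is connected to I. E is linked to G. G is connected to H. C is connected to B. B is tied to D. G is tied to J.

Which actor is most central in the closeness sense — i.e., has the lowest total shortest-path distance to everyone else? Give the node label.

Farness (sum of distances to all others) for each node — A:19, B:22, C:30, D:16, E:20, F:20, G:12, H:20, I:19, J:20.
The smallest farness is 12, for G, so G has the highest closeness.

G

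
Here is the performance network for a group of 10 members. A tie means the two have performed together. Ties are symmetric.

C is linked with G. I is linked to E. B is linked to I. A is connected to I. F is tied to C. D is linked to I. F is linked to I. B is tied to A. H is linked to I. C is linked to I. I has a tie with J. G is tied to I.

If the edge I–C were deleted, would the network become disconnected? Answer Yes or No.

No

Even without that edge, I still reaches C via I – F – C, so the network stays connected. Not a bridge.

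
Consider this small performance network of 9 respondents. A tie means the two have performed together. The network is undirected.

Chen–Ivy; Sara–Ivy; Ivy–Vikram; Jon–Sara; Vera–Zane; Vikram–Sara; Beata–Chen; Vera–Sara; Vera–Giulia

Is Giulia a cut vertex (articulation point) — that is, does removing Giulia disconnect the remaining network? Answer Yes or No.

No

Even without Giulia, every remaining node can still reach every other (the residual graph is connected), so Giulia is not a cut vertex.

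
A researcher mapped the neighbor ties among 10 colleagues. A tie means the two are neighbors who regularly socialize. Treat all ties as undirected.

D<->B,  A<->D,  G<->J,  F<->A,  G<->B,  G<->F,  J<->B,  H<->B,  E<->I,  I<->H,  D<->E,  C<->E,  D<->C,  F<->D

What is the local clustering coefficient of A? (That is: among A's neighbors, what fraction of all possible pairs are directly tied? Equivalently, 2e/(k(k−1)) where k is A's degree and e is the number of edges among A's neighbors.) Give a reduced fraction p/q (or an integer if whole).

A's neighbors: D and F (k = 2).
Possible neighbor pairs: C(2,2) = 1. Edges among them: D–F → e = 1.
Clustering(A) = 1/1.

1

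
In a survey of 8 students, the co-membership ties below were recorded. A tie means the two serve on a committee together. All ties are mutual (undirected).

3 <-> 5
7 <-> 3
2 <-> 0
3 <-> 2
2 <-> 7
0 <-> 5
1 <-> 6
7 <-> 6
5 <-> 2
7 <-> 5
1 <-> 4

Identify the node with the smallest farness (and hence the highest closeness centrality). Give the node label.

7

Farness (sum of distances to all others) for each node — 0:18, 1:17, 2:13, 3:14, 4:23, 5:13, 6:13, 7:11.
The smallest farness is 11, for 7, so 7 has the highest closeness.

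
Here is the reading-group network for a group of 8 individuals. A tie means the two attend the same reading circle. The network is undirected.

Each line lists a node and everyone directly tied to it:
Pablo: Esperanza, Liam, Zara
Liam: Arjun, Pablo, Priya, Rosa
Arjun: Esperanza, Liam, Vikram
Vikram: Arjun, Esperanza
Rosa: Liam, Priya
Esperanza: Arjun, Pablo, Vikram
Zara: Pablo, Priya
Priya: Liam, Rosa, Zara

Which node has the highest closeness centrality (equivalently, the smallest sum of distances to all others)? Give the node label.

Liam

Farness (sum of distances to all others) for each node — Arjun:12, Esperanza:13, Liam:10, Pablo:11, Priya:13, Rosa:14, Vikram:15, Zara:14.
The smallest farness is 10, for Liam, so Liam has the highest closeness.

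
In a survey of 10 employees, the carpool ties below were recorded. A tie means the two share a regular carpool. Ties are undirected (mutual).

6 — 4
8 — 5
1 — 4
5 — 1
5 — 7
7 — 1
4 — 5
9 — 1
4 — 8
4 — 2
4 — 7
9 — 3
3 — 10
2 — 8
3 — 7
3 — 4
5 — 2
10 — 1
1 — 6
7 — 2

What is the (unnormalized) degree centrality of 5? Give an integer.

5 is directly tied to 1, 2, 4, 7, and 8. That is 5 neighbors, so the degree of 5 is 5.

5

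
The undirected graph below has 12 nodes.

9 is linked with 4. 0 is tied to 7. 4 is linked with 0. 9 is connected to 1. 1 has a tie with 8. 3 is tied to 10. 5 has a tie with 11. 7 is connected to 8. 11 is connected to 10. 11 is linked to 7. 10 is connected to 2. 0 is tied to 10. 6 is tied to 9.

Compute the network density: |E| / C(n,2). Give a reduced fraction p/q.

There are 13 edges and 12 nodes, so the maximum possible is C(12,2) = 66.
Density = 13/66.

13/66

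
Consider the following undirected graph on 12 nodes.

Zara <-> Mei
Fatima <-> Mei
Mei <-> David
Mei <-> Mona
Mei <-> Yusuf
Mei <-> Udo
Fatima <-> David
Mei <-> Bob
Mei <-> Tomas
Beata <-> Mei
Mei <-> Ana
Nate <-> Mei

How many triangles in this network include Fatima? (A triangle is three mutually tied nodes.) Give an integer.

1

Fatima's neighbors: David and Mei.
Neighbor pairs that are themselves tied: Fatima–David–Mei. Each forms one triangle with Fatima, for 1 in total.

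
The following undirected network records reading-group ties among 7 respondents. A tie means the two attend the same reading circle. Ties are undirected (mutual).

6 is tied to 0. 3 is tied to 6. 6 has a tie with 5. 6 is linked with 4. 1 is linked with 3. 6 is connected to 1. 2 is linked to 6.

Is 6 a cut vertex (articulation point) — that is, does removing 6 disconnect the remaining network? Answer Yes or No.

Removing 6 leaves {1 and 3} with no path to {0}, so the network splits into 5 components. 6 is a cut vertex.

Yes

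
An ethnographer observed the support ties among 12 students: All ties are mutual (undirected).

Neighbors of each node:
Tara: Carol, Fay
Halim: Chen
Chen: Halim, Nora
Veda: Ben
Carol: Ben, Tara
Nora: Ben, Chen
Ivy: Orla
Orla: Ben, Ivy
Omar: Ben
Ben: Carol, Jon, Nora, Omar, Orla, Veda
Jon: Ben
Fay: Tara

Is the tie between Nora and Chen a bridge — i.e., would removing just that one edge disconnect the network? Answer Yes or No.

Without the Nora–Chen edge there is no alternate route between Nora and Chen, so the network disconnects. It is a bridge.

Yes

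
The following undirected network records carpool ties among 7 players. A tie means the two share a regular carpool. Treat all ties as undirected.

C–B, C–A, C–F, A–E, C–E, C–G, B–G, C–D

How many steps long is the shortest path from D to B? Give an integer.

2

One shortest route is D – C – B, which uses 2 edges, and D and B are not directly tied, so nothing shorter exists. So d(D,B) = 2.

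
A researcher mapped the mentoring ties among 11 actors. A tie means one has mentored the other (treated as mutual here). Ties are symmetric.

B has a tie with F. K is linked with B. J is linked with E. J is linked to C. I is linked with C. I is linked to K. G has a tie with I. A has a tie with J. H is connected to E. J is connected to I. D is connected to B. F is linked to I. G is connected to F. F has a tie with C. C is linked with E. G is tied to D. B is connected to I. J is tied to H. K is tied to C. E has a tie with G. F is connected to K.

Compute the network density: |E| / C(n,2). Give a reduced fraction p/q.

There are 21 edges and 11 nodes, so the maximum possible is C(11,2) = 55.
Density = 21/55.

21/55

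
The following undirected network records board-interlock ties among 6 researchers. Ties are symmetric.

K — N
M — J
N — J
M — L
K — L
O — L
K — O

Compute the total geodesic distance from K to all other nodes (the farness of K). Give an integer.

Distances from K: J:2, L:1, M:2, N:1, O:1.
Sum = 2 + 1 + 2 + 1 + 1 = 7.

7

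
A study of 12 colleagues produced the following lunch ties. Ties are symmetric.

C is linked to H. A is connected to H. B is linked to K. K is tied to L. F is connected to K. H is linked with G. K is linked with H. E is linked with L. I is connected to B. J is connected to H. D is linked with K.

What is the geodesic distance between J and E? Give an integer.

One shortest route is J – H – K – L – E, which uses 4 edges, and at distance 3 from J we only reach {B, D, F, L}, which does not include E. So d(J,E) = 4.

4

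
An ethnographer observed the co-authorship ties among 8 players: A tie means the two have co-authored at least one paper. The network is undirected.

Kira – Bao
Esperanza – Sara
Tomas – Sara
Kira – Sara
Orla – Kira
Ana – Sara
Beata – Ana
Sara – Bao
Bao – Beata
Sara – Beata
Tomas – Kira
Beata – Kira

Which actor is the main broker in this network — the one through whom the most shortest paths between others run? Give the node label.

Unnormalized betweenness of each node: Ana:0, Bao:0, Beata:3/2, Esperanza:0, Kira:7, Orla:0, Sara:19/2, Tomas:0.
Sara has the largest value, 19/2, making it the main broker — the node through which the most shortest paths run.

Sara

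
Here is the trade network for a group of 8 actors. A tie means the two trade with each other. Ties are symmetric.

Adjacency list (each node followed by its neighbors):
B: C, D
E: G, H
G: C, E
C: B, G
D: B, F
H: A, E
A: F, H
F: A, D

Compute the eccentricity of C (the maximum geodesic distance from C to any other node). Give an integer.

4

Distances from C: A:4, B:1, D:2, E:2, F:3, G:1, H:3.
The largest is 4 (to A), so the eccentricity of C is 4.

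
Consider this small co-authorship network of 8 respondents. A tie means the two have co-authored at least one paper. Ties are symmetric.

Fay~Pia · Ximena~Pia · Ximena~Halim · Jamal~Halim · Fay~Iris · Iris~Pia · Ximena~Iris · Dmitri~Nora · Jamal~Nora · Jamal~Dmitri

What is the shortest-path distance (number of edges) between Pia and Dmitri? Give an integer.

One shortest route is Pia – Ximena – Halim – Jamal – Dmitri, which uses 4 edges, and at distance 3 from Pia we only reach {Jamal}, which does not include Dmitri. So d(Pia,Dmitri) = 4.

4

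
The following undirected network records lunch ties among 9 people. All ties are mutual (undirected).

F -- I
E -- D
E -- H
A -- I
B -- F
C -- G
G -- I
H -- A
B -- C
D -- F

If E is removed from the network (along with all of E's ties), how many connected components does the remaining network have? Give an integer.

1

E's neighbors (D and H) remain reachable from one another through other ties, so the rest of the network stays in one piece.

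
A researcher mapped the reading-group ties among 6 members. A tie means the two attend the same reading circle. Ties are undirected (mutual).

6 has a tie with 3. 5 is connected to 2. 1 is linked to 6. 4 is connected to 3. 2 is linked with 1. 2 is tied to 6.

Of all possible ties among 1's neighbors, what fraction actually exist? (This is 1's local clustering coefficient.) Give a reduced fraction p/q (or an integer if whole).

1's neighbors: 2 and 6 (k = 2).
Possible neighbor pairs: C(2,2) = 1. Edges among them: 2–6 → e = 1.
Clustering(1) = 1/1.

1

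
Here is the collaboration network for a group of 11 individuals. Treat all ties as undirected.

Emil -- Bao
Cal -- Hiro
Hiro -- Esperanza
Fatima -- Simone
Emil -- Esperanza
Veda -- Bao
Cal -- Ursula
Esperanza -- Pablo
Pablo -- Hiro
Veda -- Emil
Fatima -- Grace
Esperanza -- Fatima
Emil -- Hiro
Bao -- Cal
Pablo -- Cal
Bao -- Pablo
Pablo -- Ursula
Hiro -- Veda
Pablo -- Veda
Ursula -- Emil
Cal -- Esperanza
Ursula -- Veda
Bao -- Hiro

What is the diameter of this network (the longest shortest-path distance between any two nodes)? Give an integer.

4

Eccentricity of each node (its greatest distance to any other): Bao:4, Cal:3, Emil:3, Esperanza:2, Fatima:3, Grace:4, Hiro:3, Pablo:3, Simone:4, Ursula:4, Veda:4.
The maximum eccentricity is 4, realized for instance by the pair Ursula–Simone via Ursula – Pablo – Esperanza – Fatima – Simone. So the diameter is 4.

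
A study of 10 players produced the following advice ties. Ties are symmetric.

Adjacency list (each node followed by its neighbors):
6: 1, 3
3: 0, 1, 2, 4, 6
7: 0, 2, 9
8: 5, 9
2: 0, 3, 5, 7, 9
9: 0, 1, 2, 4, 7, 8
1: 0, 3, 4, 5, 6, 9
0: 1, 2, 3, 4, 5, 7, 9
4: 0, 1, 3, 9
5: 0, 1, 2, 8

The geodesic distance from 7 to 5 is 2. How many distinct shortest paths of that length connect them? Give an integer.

The shortest distance is 2. The length-2 paths are: 7–0–5; 7–2–5.
That gives 2 distinct shortest paths.

2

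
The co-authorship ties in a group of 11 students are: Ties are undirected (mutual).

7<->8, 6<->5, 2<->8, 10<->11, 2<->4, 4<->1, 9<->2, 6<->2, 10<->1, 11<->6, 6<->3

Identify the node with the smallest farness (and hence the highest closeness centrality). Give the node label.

Farness (sum of distances to all others) for each node — 1:27, 2:17, 3:27, 4:22, 5:27, 6:18, 7:33, 8:24, 9:26, 10:28, 11:23.
The smallest farness is 17, for 2, so 2 has the highest closeness.

2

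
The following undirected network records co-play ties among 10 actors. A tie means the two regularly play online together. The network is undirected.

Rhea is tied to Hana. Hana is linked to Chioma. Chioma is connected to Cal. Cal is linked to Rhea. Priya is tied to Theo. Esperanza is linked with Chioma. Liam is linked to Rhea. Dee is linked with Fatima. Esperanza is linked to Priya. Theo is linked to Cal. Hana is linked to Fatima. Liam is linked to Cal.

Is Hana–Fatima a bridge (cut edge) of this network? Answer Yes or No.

Without the Hana–Fatima edge there is no alternate route between Hana and Fatima, so the network disconnects. It is a bridge.

Yes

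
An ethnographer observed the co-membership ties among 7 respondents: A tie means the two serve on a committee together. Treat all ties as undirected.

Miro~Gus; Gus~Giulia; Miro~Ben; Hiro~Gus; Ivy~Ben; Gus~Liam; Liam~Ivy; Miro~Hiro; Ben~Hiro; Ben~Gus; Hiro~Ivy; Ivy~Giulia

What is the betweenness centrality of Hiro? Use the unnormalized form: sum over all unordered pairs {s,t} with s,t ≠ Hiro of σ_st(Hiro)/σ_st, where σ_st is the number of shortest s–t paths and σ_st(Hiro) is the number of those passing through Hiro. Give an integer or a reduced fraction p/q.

3/4

Pairs whose geodesics pass through Hiro — Ivy–Miro: 1/2; Ivy–Gus: 1/4.
All other pairs contribute 0.
Summing the contributions gives betweenness(Hiro) = 3/4.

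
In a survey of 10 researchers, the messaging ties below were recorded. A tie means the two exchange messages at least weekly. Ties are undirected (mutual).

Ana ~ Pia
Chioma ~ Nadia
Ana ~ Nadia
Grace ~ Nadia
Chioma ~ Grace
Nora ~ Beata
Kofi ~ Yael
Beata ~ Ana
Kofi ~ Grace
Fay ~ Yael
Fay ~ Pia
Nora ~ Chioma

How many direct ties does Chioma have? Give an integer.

3

Chioma is directly tied to Grace, Nadia, and Nora. That is 3 neighbors, so the degree of Chioma is 3.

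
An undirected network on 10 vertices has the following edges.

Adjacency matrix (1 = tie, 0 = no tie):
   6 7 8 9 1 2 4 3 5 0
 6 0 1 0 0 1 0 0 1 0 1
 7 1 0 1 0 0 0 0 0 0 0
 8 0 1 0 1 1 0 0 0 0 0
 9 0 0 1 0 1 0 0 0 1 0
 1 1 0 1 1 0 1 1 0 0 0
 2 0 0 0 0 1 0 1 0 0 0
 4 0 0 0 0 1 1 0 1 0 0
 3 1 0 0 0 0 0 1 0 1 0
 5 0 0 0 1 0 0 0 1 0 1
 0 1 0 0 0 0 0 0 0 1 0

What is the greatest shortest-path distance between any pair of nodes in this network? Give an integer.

Eccentricity of each node (its greatest distance to any other): 0:3, 1:2, 2:3, 3:3, 4:3, 5:3, 6:2, 7:3, 8:3, 9:2.
The maximum eccentricity is 3, realized for instance by the pair 7–2 via 7 – 6 – 1 – 2. So the diameter is 3.

3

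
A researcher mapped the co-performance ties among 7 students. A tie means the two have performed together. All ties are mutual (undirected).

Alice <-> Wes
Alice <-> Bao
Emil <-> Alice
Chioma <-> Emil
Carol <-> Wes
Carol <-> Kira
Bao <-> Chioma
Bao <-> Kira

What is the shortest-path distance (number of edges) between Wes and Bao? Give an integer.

2

One shortest route is Wes – Alice – Bao, which uses 2 edges, and Wes and Bao are not directly tied, so nothing shorter exists. So d(Wes,Bao) = 2.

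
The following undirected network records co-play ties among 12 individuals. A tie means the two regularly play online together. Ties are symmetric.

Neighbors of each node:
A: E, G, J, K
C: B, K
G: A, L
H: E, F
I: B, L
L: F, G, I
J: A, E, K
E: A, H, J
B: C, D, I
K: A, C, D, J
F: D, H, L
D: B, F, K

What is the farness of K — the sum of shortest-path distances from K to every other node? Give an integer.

Distances from K: A:1, B:2, C:1, D:1, E:2, F:2, G:2, H:3, I:3, J:1, L:3.
Sum = 1 + 2 + 1 + 1 + 2 + 2 + 2 + 3 + 3 + 1 + 3 = 21.

21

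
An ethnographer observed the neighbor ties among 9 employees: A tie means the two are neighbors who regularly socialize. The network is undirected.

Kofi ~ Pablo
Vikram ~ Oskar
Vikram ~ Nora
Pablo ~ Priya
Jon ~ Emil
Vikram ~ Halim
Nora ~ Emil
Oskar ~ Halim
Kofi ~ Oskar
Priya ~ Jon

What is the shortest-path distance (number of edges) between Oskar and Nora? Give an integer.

2

One shortest route is Oskar – Vikram – Nora, which uses 2 edges, and Oskar and Nora are not directly tied, so nothing shorter exists. So d(Oskar,Nora) = 2.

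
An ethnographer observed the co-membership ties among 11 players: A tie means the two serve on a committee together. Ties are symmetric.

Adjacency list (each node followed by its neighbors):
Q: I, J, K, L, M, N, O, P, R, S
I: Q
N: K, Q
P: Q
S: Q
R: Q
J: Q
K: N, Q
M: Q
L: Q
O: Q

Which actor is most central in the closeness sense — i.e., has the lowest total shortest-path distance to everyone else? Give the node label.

Farness (sum of distances to all others) for each node — I:19, J:19, K:18, L:19, M:19, N:18, O:19, P:19, Q:10, R:19, S:19.
The smallest farness is 10, for Q, so Q has the highest closeness.

Q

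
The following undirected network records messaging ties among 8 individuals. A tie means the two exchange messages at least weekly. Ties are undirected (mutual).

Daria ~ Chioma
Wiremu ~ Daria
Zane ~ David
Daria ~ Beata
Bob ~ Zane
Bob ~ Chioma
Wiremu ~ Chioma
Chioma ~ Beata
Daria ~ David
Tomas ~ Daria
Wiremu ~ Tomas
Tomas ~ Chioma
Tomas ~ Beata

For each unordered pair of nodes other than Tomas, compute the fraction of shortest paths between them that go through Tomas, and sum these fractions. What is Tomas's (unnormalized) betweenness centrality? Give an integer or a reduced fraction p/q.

1/3

Pairs whose geodesics pass through Tomas — Beata–Wiremu: 1/3.
All other pairs contribute 0.
Summing the contributions gives betweenness(Tomas) = 1/3.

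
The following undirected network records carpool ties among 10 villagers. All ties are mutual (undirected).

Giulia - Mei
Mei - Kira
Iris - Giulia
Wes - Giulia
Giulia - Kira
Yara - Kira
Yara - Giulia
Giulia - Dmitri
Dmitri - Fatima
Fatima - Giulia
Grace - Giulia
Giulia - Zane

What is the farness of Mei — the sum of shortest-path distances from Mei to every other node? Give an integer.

16

Distances from Mei: Dmitri:2, Fatima:2, Giulia:1, Grace:2, Iris:2, Kira:1, Wes:2, Yara:2, Zane:2.
Sum = 2 + 2 + 1 + 2 + 2 + 1 + 2 + 2 + 2 = 16.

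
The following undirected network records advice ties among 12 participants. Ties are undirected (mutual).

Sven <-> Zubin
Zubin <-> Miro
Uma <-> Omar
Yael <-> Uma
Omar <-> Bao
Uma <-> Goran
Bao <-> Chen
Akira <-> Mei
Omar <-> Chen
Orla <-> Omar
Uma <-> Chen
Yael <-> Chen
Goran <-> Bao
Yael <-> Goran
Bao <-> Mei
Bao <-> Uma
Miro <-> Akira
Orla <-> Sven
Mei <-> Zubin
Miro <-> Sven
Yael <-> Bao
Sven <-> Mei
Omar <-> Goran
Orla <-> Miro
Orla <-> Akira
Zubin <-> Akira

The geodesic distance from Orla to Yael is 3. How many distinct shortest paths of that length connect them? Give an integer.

The shortest distance is 3. The length-3 paths are: Orla–Omar–Chen–Yael; Orla–Omar–Bao–Yael; Orla–Omar–Goran–Yael; Orla–Omar–Uma–Yael.
That gives 4 distinct shortest paths.

4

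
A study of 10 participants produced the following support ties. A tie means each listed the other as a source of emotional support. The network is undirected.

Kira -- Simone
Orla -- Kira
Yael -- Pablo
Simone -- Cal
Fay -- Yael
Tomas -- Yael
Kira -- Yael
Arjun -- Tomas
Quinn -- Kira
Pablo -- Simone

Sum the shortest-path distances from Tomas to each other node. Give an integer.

21

Distances from Tomas: Arjun:1, Cal:4, Fay:2, Kira:2, Orla:3, Pablo:2, Quinn:3, Simone:3, Yael:1.
Sum = 1 + 4 + 2 + 2 + 3 + 2 + 3 + 3 + 1 = 21.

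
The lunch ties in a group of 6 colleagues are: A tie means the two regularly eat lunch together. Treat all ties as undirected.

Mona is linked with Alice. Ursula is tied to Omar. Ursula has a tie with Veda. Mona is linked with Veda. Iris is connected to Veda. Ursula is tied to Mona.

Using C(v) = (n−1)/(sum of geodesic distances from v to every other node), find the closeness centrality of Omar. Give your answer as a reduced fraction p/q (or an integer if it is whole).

5/11

Distances from Omar: Alice:3, Iris:3, Mona:2, Ursula:1, Veda:2. Sum = 11.
n = 6, so closeness = 5/11.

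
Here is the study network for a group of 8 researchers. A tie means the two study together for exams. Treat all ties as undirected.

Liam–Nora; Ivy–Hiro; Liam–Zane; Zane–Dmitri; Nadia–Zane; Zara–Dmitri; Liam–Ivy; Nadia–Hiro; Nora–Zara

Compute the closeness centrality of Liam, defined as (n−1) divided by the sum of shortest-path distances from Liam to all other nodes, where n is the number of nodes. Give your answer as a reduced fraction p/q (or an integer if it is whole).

7/11

Distances from Liam: Dmitri:2, Hiro:2, Ivy:1, Nadia:2, Nora:1, Zane:1, Zara:2. Sum = 11.
n = 8, so closeness = 7/11.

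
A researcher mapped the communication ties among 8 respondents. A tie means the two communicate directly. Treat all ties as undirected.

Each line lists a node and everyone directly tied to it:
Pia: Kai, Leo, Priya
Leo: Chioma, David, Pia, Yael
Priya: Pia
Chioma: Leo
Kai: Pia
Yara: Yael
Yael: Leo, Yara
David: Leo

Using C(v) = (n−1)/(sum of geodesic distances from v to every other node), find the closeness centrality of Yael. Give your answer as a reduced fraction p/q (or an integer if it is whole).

1/2

Distances from Yael: Chioma:2, David:2, Kai:3, Leo:1, Pia:2, Priya:3, Yara:1. Sum = 14.
n = 8, so closeness = 7/14 = 1/2.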